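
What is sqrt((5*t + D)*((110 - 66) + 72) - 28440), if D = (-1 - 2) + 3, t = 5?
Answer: 2*I*sqrt(6385) ≈ 159.81*I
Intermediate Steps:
D = 0 (D = -3 + 3 = 0)
sqrt((5*t + D)*((110 - 66) + 72) - 28440) = sqrt((5*5 + 0)*((110 - 66) + 72) - 28440) = sqrt((25 + 0)*(44 + 72) - 28440) = sqrt(25*116 - 28440) = sqrt(2900 - 28440) = sqrt(-25540) = 2*I*sqrt(6385)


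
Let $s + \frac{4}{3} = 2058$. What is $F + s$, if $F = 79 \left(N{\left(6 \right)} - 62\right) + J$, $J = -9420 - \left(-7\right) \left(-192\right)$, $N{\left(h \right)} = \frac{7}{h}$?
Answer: $- \frac{81079}{6} \approx -13513.0$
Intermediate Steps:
$s = \frac{6170}{3}$ ($s = - \frac{4}{3} + 2058 = \frac{6170}{3} \approx 2056.7$)
$J = -10764$ ($J = -9420 - 1344 = -10764$)
$F = - \frac{93419}{6}$ ($F = 79 \left(\frac{7}{6} - 62\right) - 10764 = 79 \left(- \frac{365}{6}\right) - 10764 = - \frac{28835}{6} - 10764 = - \frac{93419}{6} \approx -15570.0$)
$F + s = - \frac{93419}{6} + \frac{6170}{3} = - \frac{81079}{6}$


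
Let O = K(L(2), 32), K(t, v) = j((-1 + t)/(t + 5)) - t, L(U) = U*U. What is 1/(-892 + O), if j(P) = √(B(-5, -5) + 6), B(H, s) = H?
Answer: -1/895 ≈ -0.0011173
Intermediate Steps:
L(U) = U²
j(P) = 1 (j(P) = √(-5 + 6) = √1 = 1)
K(t, v) = 1 - t
O = -3 (O = 1 - 1*2² = 1 - 1*4 = 1 - 4 = -3)
1/(-892 + O) = 1/(-892 - 3) = 1/(-895) = -1/895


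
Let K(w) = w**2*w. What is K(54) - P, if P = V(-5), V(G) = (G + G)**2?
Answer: 157364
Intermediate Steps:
K(w) = w**3
V(G) = 4*G**2 (V(G) = (2*G)**2 = 4*G**2)
P = 100 (P = 4*(-5)**2 = 4*25 = 100)
K(54) - P = 54**3 - 1*100 = 157464 - 100 = 157364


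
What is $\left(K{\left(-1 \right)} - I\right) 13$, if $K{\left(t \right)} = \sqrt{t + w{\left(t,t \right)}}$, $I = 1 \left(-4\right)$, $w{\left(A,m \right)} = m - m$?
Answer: $52 + 13 i \approx 52.0 + 13.0 i$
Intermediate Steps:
$w{\left(A,m \right)} = 0$
$I = -4$
$K{\left(t \right)} = \sqrt{t}$ ($K{\left(t \right)} = \sqrt{t + 0} = \sqrt{t}$)
$\left(K{\left(-1 \right)} - I\right) 13 = \left(\sqrt{-1} - -4\right) 13 = \left(i + 4\right) 13 = \left(4 + i\right) 13 = 52 + 13 i$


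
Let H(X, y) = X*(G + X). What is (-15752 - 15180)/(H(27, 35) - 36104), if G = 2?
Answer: 148/169 ≈ 0.87574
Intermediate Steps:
H(X, y) = X*(2 + X)
(-15752 - 15180)/(H(27, 35) - 36104) = (-15752 - 15180)/(27*(2 + 27) - 36104) = -30932/(27*29 - 36104) = -30932/(783 - 36104) = -30932/(-35321) = -30932*(-1/35321) = 148/169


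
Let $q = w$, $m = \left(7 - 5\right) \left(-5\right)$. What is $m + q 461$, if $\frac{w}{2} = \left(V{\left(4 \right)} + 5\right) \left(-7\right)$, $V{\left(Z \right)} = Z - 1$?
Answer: $-51642$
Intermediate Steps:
$m = -10$ ($m = 2 \left(-5\right) = -10$)
$V{\left(Z \right)} = -1 + Z$
$w = -112$ ($w = 2 \left(\left(-1 + 4\right) + 5\right) \left(-7\right) = 2 \left(3 + 5\right) \left(-7\right) = 2 \cdot 8 \left(-7\right) = 2 \left(-56\right) = -112$)
$q = -112$
$m + q 461 = -10 - 51632 = -51642$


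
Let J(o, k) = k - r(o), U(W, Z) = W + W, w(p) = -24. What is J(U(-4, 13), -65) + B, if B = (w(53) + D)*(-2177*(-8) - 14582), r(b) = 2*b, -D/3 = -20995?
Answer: 178431425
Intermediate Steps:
D = 62985 (D = -3*(-20995) = 62985)
U(W, Z) = 2*W
J(o, k) = k - 2*o
B = 178431474 (B = (-24 + 62985)*(-2177*(-8) - 14582) = 62961*(17416 - 14582) = 62961*2834 = 178431474)
J(U(-4, 13), -65) + B = (-65 - 4*(-4)) + 178431474 = (-65 - 2*(-8)) + 178431474 = (-65 + 16) + 178431474 = -49 + 178431474 = 178431425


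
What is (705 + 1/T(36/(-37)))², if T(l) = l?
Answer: 642267649/1296 ≈ 4.9558e+5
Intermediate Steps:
(705 + 1/T(36/(-37)))² = (705 + 1/(36/(-37)))² = (705 + 1/(36*(-1/37)))² = (705 + 1/(-36/37))² = (705 - 37/36)² = (25343/36)² = 642267649/1296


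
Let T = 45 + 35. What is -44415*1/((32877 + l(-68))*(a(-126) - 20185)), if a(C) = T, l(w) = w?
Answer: 1269/18846427 ≈ 6.7334e-5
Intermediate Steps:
T = 80
a(C) = 80
-44415*1/((32877 + l(-68))*(a(-126) - 20185)) = -44415*1/((80 - 20185)*(32877 - 68)) = -44415/(32809*(-20105)) = -44415/(-659624945) = -44415*(-1/659624945) = 1269/18846427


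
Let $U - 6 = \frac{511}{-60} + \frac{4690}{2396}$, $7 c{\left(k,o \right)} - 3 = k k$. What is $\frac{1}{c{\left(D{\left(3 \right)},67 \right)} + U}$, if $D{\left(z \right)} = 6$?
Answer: $\frac{251580}{1260967} \approx 0.19951$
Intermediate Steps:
$c{\left(k,o \right)} = \frac{3}{7} + \frac{k^{2}}{7}$ ($c{\left(k,o \right)} = \frac{3}{7} + \frac{k k}{7} = \frac{3}{7} + \frac{k^{2}}{7}$)
$U = - \frac{20099}{35940}$ ($U = 6 + \left(\frac{511}{-60} + \frac{4690}{2396}\right) = 6 + \left(511 \left(- \frac{1}{60}\right) + 4690 \cdot \frac{1}{2396}\right) = 6 + \left(- \frac{511}{60} + \frac{2345}{1198}\right) = 6 - \frac{235739}{35940} = - \frac{20099}{35940} \approx -0.55924$)
$\frac{1}{c{\left(D{\left(3 \right)},67 \right)} + U} = \frac{1}{\left(\frac{3}{7} + \frac{6^{2}}{7}\right) - \frac{20099}{35940}} = \frac{1}{\left(\frac{3}{7} + \frac{1}{7} \cdot 36\right) - \frac{20099}{35940}} = \frac{1}{\left(\frac{3}{7} + \frac{36}{7}\right) - \frac{20099}{35940}} = \frac{1}{\frac{39}{7} - \frac{20099}{35940}} = \frac{1}{\frac{1260967}{251580}} = \frac{251580}{1260967}$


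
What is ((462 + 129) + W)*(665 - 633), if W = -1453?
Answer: -27584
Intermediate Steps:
((462 + 129) + W)*(665 - 633) = ((462 + 129) - 1453)*(665 - 633) = (591 - 1453)*32 = -862*32 = -27584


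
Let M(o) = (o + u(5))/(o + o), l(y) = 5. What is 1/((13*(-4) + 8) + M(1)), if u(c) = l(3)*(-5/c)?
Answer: -1/46 ≈ -0.021739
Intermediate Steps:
u(c) = -25/c (u(c) = 5*(-5/c) = -25/c)
M(o) = (-5 + o)/(2*o) (M(o) = (o - 25/5)/(o + o) = (o - 25*1/5)/((2*o)) = (o - 5)*(1/(2*o)) = (-5 + o)*(1/(2*o)) = (-5 + o)/(2*o))
1/((13*(-4) + 8) + M(1)) = 1/((13*(-4) + 8) + (1/2)*(-5 + 1)/1) = 1/((-52 + 8) + (1/2)*1*(-4)) = 1/(-44 - 2) = 1/(-46) = -1/46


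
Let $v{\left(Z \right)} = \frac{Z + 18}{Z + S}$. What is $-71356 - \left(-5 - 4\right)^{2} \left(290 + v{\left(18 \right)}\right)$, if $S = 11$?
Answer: $- \frac{2753450}{29} \approx -94947.0$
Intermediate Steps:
$v{\left(Z \right)} = \frac{18 + Z}{11 + Z}$ ($v{\left(Z \right)} = \frac{Z + 18}{Z + 11} = \frac{18 + Z}{11 + Z}$)
$-71356 - \left(-5 - 4\right)^{2} \left(290 + v{\left(18 \right)}\right) = -71356 - \left(-5 - 4\right)^{2} \left(290 + \frac{18 + 18}{11 + 18}\right) = -71356 - \left(-9\right)^{2} \left(290 + \frac{1}{29} \cdot 36\right) = -71356 - 81 \left(290 + \frac{1}{29} \cdot 36\right) = -71356 - 81 \left(290 + \frac{36}{29}\right) = -71356 - 81 \cdot \frac{8446}{29} = -71356 - \frac{684126}{29} = - \frac{2753450}{29}$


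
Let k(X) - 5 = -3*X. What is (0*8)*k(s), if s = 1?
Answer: 0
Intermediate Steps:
k(X) = 5 - 3*X
(0*8)*k(s) = (0*8)*(5 - 3*1) = 0*(5 - 3) = 0*2 = 0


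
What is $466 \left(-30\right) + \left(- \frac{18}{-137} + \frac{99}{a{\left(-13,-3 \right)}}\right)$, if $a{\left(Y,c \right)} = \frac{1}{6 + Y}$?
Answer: $- \frac{2010183}{137} \approx -14673.0$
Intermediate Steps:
$466 \left(-30\right) + \left(- \frac{18}{-137} + \frac{99}{a{\left(-13,-3 \right)}}\right) = 466 \left(-30\right) + \left(- \frac{18}{-137} + \frac{99}{\frac{1}{6 - 13}}\right) = -13980 + \left(\left(-18\right) \left(- \frac{1}{137}\right) + \frac{99}{\frac{1}{-7}}\right) = -13980 + \left(\frac{18}{137} + \frac{99}{- \frac{1}{7}}\right) = -13980 + \left(\frac{18}{137} + 99 \left(-7\right)\right) = -13980 + \left(\frac{18}{137} - 693\right) = -13980 - \frac{94923}{137} = - \frac{2010183}{137}$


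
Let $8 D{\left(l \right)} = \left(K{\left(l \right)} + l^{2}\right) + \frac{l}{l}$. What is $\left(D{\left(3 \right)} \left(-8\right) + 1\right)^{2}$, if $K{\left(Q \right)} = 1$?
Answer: $100$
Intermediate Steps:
$D{\left(l \right)} = \frac{1}{4} + \frac{l^{2}}{8}$ ($D{\left(l \right)} = \frac{\left(1 + l^{2}\right) + \frac{l}{l}}{8} = \frac{\left(1 + l^{2}\right) + 1}{8} = \frac{2 + l^{2}}{8} = \frac{1}{4} + \frac{l^{2}}{8}$)
$\left(D{\left(3 \right)} \left(-8\right) + 1\right)^{2} = \left(\left(\frac{1}{4} + \frac{3^{2}}{8}\right) \left(-8\right) + 1\right)^{2} = \left(\left(\frac{1}{4} + \frac{1}{8} \cdot 9\right) \left(-8\right) + 1\right)^{2} = \left(\left(\frac{1}{4} + \frac{9}{8}\right) \left(-8\right) + 1\right)^{2} = \left(\frac{11}{8} \left(-8\right) + 1\right)^{2} = \left(-11 + 1\right)^{2} = \left(-10\right)^{2} = 100$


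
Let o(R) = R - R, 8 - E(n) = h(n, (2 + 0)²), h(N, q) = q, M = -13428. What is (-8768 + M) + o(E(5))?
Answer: -22196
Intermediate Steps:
E(n) = 4 (E(n) = 8 - (2 + 0)² = 8 - 1*2² = 8 - 1*4 = 8 - 4 = 4)
o(R) = 0
(-8768 + M) + o(E(5)) = (-8768 - 13428) + 0 = -22196 + 0 = -22196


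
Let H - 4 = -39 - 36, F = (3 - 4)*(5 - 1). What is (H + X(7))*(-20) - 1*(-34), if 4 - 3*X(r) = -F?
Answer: 1454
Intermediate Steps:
F = -4 (F = -1*4 = -4)
X(r) = 0 (X(r) = 4/3 - (-1)*(-4)/3 = 4/3 - ⅓*4 = 4/3 - 4/3 = 0)
H = -71 (H = 4 + (-39 - 36) = 4 - 75 = -71)
(H + X(7))*(-20) - 1*(-34) = (-71 + 0)*(-20) - 1*(-34) = -71*(-20) + 34 = 1420 + 34 = 1454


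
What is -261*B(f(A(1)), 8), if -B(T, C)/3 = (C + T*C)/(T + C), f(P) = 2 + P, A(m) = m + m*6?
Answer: 62640/17 ≈ 3684.7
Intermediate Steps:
A(m) = 7*m (A(m) = m + 6*m = 7*m)
B(T, C) = -3*(C + C*T)/(C + T) (B(T, C) = -3*(C + T*C)/(T + C) = -3*(C + C*T)/(C + T))
-261*B(f(A(1)), 8) = -(-783)*8*(1 + (2 + 7*1))/(8 + (2 + 7*1)) = -(-783)*8*(1 + (2 + 7))/(8 + (2 + 7)) = -(-783)*8*(1 + 9)/(8 + 9) = -(-783)*8*10/17 = -261*(-240/17) = 62640/17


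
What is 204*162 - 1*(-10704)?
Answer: 43752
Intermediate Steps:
204*162 - 1*(-10704) = 33048 + 10704 = 43752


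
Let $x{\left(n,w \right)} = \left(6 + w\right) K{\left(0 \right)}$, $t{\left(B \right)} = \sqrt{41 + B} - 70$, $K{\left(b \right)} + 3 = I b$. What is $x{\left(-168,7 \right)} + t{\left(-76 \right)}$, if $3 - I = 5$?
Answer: $-109 + i \sqrt{35} \approx -109.0 + 5.9161 i$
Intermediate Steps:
$I = -2$ ($I = 3 - 5 = -2$)
$K{\left(b \right)} = -3 - 2 b$
$t{\left(B \right)} = -70 + \sqrt{41 + B}$ ($t{\left(B \right)} = \sqrt{41 + B} - 70 = -70 + \sqrt{41 + B}$)
$x{\left(n,w \right)} = -18 - 3 w$ ($x{\left(n,w \right)} = \left(6 + w\right) \left(-3 - 0\right) = \left(6 + w\right) \left(-3 + 0\right) = \left(6 + w\right) \left(-3\right) = -18 - 3 w$)
$x{\left(-168,7 \right)} + t{\left(-76 \right)} = \left(-18 - 21\right) - \left(70 - \sqrt{41 - 76}\right) = \left(-18 - 21\right) - \left(70 - \sqrt{-35}\right) = -39 - \left(70 - i \sqrt{35}\right) = -109 + i \sqrt{35}$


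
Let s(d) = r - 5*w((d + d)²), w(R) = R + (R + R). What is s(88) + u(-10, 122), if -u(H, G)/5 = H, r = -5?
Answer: -464595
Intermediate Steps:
u(H, G) = -5*H
w(R) = 3*R (w(R) = R + 2*R = 3*R)
s(d) = -5 - 60*d² (s(d) = -5 - 15*(d + d)² = -5 - 15*(2*d)² = -5 - 15*4*d² = -5 - 60*d²)
s(88) + u(-10, 122) = (-5 - 60*88²) - 5*(-10) = (-5 - 60*7744) + 50 = (-5 - 464640) + 50 = -464645 + 50 = -464595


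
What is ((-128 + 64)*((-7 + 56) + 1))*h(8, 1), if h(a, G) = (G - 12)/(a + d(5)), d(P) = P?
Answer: 35200/13 ≈ 2707.7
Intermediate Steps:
h(a, G) = (-12 + G)/(5 + a) (h(a, G) = (G - 12)/(a + 5) = (-12 + G)/(5 + a))
((-128 + 64)*((-7 + 56) + 1))*h(8, 1) = ((-128 + 64)*((-7 + 56) + 1))*((-12 + 1)/(5 + 8)) = (-64*(49 + 1))*(-11/13) = (-64*50)*((1/13)*(-11)) = -3200*(-11/13) = 35200/13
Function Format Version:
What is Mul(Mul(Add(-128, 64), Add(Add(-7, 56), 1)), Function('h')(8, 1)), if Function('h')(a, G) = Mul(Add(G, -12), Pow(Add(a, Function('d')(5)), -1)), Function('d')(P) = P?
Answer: Rational(35200, 13) ≈ 2707.7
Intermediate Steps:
Function('h')(a, G) = Mul(Pow(Add(5, a), -1), Add(-12, G)) (Function('h')(a, G) = Mul(Add(G, -12), Pow(Add(a, 5), -1)) = Mul(Add(-12, G), Pow(Add(5, a), -1)) = Mul(Pow(Add(5, a), -1), Add(-12, G)))
Mul(Mul(Add(-128, 64), Add(Add(-7, 56), 1)), Function('h')(8, 1)) = Mul(Mul(Add(-128, 64), Add(Add(-7, 56), 1)), Mul(Pow(Add(5, 8), -1), Add(-12, 1))) = Mul(Mul(-64, Add(49, 1)), Mul(Pow(13, -1), -11)) = Mul(Mul(-64, 50), Mul(Rational(1, 13), -11)) = Mul(-3200, Rational(-11, 13)) = Rational(35200, 13)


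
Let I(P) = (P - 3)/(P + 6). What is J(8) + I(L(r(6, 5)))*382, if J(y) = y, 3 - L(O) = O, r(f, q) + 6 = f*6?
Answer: 3876/7 ≈ 553.71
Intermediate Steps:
r(f, q) = -6 + 6*f (r(f, q) = -6 + f*6 = -6 + 6*f)
L(O) = 3 - O
I(P) = (-3 + P)/(6 + P)
J(8) + I(L(r(6, 5)))*382 = 8 + ((-3 + (3 - (-6 + 6*6)))/(6 + (3 - (-6 + 6*6))))*382 = 8 + ((-3 + (3 - (-6 + 36)))/(6 + (3 - (-6 + 36))))*382 = 8 + ((-3 + (3 - 1*30))/(6 + (3 - 1*30)))*382 = 8 + ((-3 + (3 - 30))/(6 + (3 - 30)))*382 = 8 + ((-3 - 27)/(6 - 27))*382 = 8 + (-30/(-21))*382 = 8 - 1/21*(-30)*382 = 8 + (10/7)*382 = 8 + 3820/7 = 3876/7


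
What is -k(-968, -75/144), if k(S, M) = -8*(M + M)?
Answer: -25/3 ≈ -8.3333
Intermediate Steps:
k(S, M) = -16*M
-k(-968, -75/144) = -(-16)*(-75/144) = -(-16)*(-75*1/144) = -(-16)*(-25)/48 = -1*25/3 = -25/3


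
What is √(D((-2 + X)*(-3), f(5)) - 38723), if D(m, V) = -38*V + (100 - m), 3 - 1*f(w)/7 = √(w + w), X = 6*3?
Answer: √(-39373 + 266*√10) ≈ 196.3*I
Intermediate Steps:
X = 18
f(w) = 21 - 7*√2*√w (f(w) = 21 - 7*√(w + w) = 21 - 7*√2*√w)
D(m, V) = 100 - m - 38*V
√(D((-2 + X)*(-3), f(5)) - 38723) = √((100 - (-2 + 18)*(-3) - 38*(21 - 7*√2*√5)) - 38723) = √((100 - 16*(-3) - 38*(21 - 7*√10)) - 38723) = √((100 - 1*(-48) + (-798 + 266*√10)) - 38723) = √((100 + 48 + (-798 + 266*√10)) - 38723) = √((-650 + 266*√10) - 38723) = √(-39373 + 266*√10)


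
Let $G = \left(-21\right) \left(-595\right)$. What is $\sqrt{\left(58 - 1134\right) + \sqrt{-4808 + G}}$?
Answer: $\sqrt{-1076 + \sqrt{7687}} \approx 31.438 i$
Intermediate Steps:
$G = 12495$
$\sqrt{\left(58 - 1134\right) + \sqrt{-4808 + G}} = \sqrt{\left(58 - 1134\right) + \sqrt{-4808 + 12495}} = \sqrt{\left(58 - 1134\right) + \sqrt{7687}} = \sqrt{-1076 + \sqrt{7687}}$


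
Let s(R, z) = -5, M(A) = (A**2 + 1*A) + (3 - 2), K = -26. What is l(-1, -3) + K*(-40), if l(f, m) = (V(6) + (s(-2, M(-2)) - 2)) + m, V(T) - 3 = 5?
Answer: 1038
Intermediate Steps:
V(T) = 8 (V(T) = 3 + 5 = 8)
M(A) = 1 + A + A**2 (M(A) = (A**2 + A) + 1 = (A + A**2) + 1 = 1 + A + A**2)
l(f, m) = 1 + m (l(f, m) = (8 + (-5 - 2)) + m = (8 - 7) + m = 1 + m)
l(-1, -3) + K*(-40) = (1 - 3) - 26*(-40) = -2 + 1040 = 1038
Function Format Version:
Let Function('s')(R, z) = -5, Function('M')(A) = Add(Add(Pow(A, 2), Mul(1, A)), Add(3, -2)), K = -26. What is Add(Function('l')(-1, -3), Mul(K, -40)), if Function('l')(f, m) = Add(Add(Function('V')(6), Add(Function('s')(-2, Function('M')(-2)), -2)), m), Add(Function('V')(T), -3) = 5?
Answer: 1038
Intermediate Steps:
Function('V')(T) = 8 (Function('V')(T) = Add(3, 5) = 8)
Function('M')(A) = Add(1, A, Pow(A, 2)) (Function('M')(A) = Add(Add(Pow(A, 2), A), 1) = Add(Add(A, Pow(A, 2)), 1) = Add(1, A, Pow(A, 2)))
Function('l')(f, m) = Add(1, m) (Function('l')(f, m) = Add(Add(8, Add(-5, -2)), m) = Add(Add(8, -7), m) = Add(1, m))
Add(Function('l')(-1, -3), Mul(K, -40)) = Add(Add(1, -3), Mul(-26, -40)) = Add(-2, 1040) = 1038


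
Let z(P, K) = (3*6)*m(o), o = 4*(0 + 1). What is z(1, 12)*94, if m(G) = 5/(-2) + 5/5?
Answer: -2538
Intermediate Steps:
o = 4 (o = 4*1 = 4)
m(G) = -3/2 (m(G) = 5*(-½) + 5*(⅕) = -5/2 + 1 = -3/2)
z(P, K) = -27 (z(P, K) = (3*6)*(-3/2) = 18*(-3/2) = -27)
z(1, 12)*94 = -27*94 = -2538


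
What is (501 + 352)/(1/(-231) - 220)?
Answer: -197043/50821 ≈ -3.8772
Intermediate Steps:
(501 + 352)/(1/(-231) - 220) = 853/(-1/231 - 220) = 853/(-50821/231) = 853*(-231/50821) = -197043/50821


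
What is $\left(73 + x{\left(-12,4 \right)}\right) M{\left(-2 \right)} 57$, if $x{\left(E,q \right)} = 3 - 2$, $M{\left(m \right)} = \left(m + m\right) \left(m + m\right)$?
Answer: $67488$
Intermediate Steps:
$M{\left(m \right)} = 4 m^{2}$ ($M{\left(m \right)} = 2 m 2 m = 4 m^{2}$)
$x{\left(E,q \right)} = 1$ ($x{\left(E,q \right)} = 3 - 2 = 1$)
$\left(73 + x{\left(-12,4 \right)}\right) M{\left(-2 \right)} 57 = \left(73 + 1\right) 4 \left(-2\right)^{2} \cdot 57 = 74 \cdot 4 \cdot 4 \cdot 57 = 74 \cdot 16 \cdot 57 = 74 \cdot 912 = 67488$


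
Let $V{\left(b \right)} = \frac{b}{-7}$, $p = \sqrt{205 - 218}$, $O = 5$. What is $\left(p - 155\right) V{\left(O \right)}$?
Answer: $\frac{775}{7} - \frac{5 i \sqrt{13}}{7} \approx 110.71 - 2.5754 i$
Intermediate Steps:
$p = i \sqrt{13}$ ($p = \sqrt{-13} = i \sqrt{13} \approx 3.6056 i$)
$V{\left(b \right)} = - \frac{b}{7}$ ($V{\left(b \right)} = b \left(- \frac{1}{7}\right) = - \frac{b}{7}$)
$\left(p - 155\right) V{\left(O \right)} = \left(i \sqrt{13} - 155\right) \left(\left(- \frac{1}{7}\right) 5\right) = \left(-155 + i \sqrt{13}\right) \left(- \frac{5}{7}\right) = \frac{775}{7} - \frac{5 i \sqrt{13}}{7}$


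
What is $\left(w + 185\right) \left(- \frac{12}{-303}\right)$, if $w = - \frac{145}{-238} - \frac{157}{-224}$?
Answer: $\frac{709469}{96152} \approx 7.3786$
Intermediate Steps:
$w = \frac{4989}{3808}$ ($w = \left(-145\right) \left(- \frac{1}{238}\right) - - \frac{157}{224} = \frac{145}{238} + \frac{157}{224} = \frac{4989}{3808} \approx 1.3101$)
$\left(w + 185\right) \left(- \frac{12}{-303}\right) = \left(\frac{4989}{3808} + 185\right) \left(- \frac{12}{-303}\right) = \frac{709469 \left(\left(-12\right) \left(- \frac{1}{303}\right)\right)}{3808} = \frac{709469}{3808} \cdot \frac{4}{101} = \frac{709469}{96152}$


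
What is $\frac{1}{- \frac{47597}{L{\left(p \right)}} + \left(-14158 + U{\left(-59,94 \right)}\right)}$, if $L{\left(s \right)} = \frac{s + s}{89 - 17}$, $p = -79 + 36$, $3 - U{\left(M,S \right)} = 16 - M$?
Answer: $\frac{43}{1101602} \approx 3.9034 \cdot 10^{-5}$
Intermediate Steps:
$U{\left(M,S \right)} = -13 + M$ ($U{\left(M,S \right)} = 3 - \left(16 - M\right) = 3 + \left(-16 + M\right) = -13 + M$)
$p = -43$
$L{\left(s \right)} = \frac{s}{36}$ ($L{\left(s \right)} = \frac{2 s}{72} = 2 s \frac{1}{72} = \frac{s}{36}$)
$\frac{1}{- \frac{47597}{L{\left(p \right)}} + \left(-14158 + U{\left(-59,94 \right)}\right)} = \frac{1}{- \frac{47597}{\frac{1}{36} \left(-43\right)} - 14230} = \frac{1}{- \frac{47597}{- \frac{43}{36}} - 14230} = \frac{1}{\left(-47597\right) \left(- \frac{36}{43}\right) - 14230} = \frac{1}{\frac{1713492}{43} - 14230} = \frac{1}{\frac{1101602}{43}} = \frac{43}{1101602}$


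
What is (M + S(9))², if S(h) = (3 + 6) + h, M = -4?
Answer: 196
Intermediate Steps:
S(h) = 9 + h
(M + S(9))² = (-4 + (9 + 9))² = (-4 + 18)² = 14² = 196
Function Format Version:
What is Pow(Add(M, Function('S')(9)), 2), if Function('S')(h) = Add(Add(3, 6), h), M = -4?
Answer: 196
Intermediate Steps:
Function('S')(h) = Add(9, h)
Pow(Add(M, Function('S')(9)), 2) = Pow(Add(-4, Add(9, 9)), 2) = Pow(Add(-4, 18), 2) = Pow(14, 2) = 196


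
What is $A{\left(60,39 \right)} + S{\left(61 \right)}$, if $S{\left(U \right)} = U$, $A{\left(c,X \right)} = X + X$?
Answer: $139$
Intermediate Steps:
$A{\left(c,X \right)} = 2 X$
$A{\left(60,39 \right)} + S{\left(61 \right)} = 2 \cdot 39 + 61 = 78 + 61 = 139$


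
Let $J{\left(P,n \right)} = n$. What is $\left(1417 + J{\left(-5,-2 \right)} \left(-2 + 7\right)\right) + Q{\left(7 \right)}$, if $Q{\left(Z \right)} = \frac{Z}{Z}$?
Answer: $1408$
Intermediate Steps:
$Q{\left(Z \right)} = 1$
$\left(1417 + J{\left(-5,-2 \right)} \left(-2 + 7\right)\right) + Q{\left(7 \right)} = \left(1417 - 2 \left(-2 + 7\right)\right) + 1 = \left(1417 - 10\right) + 1 = 1407 + 1 = 1408$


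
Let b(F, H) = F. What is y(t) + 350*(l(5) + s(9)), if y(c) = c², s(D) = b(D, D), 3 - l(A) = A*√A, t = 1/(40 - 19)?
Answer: 1852201/441 - 1750*√5 ≈ 286.88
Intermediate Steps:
t = 1/21 ≈ 0.047619
l(A) = 3 - A^(3/2) (l(A) = 3 - A*√A = 3 - A^(3/2))
s(D) = D
y(t) + 350*(l(5) + s(9)) = (1/21)² + 350*((3 - 5^(3/2)) + 9) = 1/441 + 350*((3 - 5*√5) + 9) = 1/441 + 350*(12 - 5*√5) = 1/441 + (4200 - 1750*√5) = 1852201/441 - 1750*√5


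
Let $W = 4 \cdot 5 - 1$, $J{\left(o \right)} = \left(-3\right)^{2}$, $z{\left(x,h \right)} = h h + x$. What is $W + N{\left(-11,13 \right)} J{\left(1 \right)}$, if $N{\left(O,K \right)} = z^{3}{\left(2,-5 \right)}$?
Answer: $177166$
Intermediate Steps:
$z{\left(x,h \right)} = x + h^{2}$ ($z{\left(x,h \right)} = h^{2} + x = x + h^{2}$)
$J{\left(o \right)} = 9$
$N{\left(O,K \right)} = 19683$ ($N{\left(O,K \right)} = \left(2 + \left(-5\right)^{2}\right)^{3} = \left(2 + 25\right)^{3} = 27^{3} = 19683$)
$W = 19$ ($W = 20 - 1 = 19$)
$W + N{\left(-11,13 \right)} J{\left(1 \right)} = 19 + 19683 \cdot 9 = 19 + 177147 = 177166$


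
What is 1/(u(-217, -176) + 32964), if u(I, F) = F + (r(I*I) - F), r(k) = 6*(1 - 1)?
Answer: 1/32964 ≈ 3.0336e-5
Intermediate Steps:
r(k) = 0 (r(k) = 6*0 = 0)
u(I, F) = 0 (u(I, F) = F + (0 - F) = F - F = 0)
1/(u(-217, -176) + 32964) = 1/(0 + 32964) = 1/32964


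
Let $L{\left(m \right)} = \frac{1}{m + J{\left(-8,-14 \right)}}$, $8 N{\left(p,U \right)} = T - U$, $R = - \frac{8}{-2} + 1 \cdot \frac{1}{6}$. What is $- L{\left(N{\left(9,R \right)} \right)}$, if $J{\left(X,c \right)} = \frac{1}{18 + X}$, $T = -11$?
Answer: $\frac{240}{431} \approx 0.55684$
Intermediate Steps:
$R = \frac{25}{6}$ ($R = \left(-8\right) \left(- \frac{1}{2}\right) + 1 \cdot \frac{1}{6} = 4 + \frac{1}{6} = \frac{25}{6} \approx 4.1667$)
$N{\left(p,U \right)} = - \frac{11}{8} - \frac{U}{8}$ ($N{\left(p,U \right)} = \frac{-11 - U}{8} = - \frac{11}{8} - \frac{U}{8}$)
$L{\left(m \right)} = \frac{1}{\frac{1}{10} + m}$ ($L{\left(m \right)} = \frac{1}{m + \frac{1}{18 - 8}} = \frac{1}{m + \frac{1}{10}} = \frac{1}{\frac{1}{10} + m}$)
$- L{\left(N{\left(9,R \right)} \right)} = - \frac{10}{1 + 10 \left(- \frac{11}{8} - \frac{25}{48}\right)} = - \frac{10}{1 + 10 \left(- \frac{91}{48}\right)} = - \frac{10}{1 - \frac{455}{24}} = - \frac{10}{- \frac{431}{24}} = - \frac{10 \left(-24\right)}{431} = \left(-1\right) \left(- \frac{240}{431}\right) = \frac{240}{431}$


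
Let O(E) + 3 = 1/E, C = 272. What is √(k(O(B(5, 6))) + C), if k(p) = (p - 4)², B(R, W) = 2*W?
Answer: √46057/12 ≈ 17.884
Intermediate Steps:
O(E) = -3 + 1/E
k(p) = (-4 + p)²
√(k(O(B(5, 6))) + C) = √((-4 + (-3 + 1/(2*6)))² + 272) = √((-4 + (-3 + 1/12))² + 272) = √((-4 - 35/12)² + 272) = √((-83/12)² + 272) = √(6889/144 + 272) = √(46057/144) = √46057/12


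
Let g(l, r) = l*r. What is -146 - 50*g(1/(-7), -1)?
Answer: -1072/7 ≈ -153.14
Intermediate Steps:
-146 - 50*g(1/(-7), -1) = -146 - 50*(-1)/(-7) = -146 - (-50)*(-1)/7 = -146 - 50*⅐ = -146 - 50/7 = -1072/7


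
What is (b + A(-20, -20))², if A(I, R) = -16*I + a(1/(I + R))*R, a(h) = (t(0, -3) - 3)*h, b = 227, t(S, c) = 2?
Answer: 1194649/4 ≈ 2.9866e+5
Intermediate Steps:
a(h) = -h (a(h) = (2 - 3)*h = -h)
A(I, R) = -16*I - R/(I + R) (A(I, R) = -16*I + (-1/(I + R))*R = -16*I - R/(I + R))
(b + A(-20, -20))² = (227 + (-1*(-20) - 16*(-20)*(-20 - 20))/(-20 - 20))² = (227 + (20 - 16*(-20)*(-40))/(-40))² = (227 - (20 - 12800)/40)² = (227 - 1/40*(-12780))² = (227 + 639/2)² = (1093/2)² = 1194649/4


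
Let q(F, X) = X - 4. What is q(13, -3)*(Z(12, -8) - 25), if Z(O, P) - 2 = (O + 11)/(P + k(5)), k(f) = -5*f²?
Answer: 3082/19 ≈ 162.21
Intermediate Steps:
Z(O, P) = 2 + (11 + O)/(-125 + P) (Z(O, P) = 2 + (O + 11)/(P - 5*5²) = 2 + (11 + O)/(P - 5*25) = 2 + (11 + O)/(P - 125) = 2 + (11 + O)/(-125 + P))
q(F, X) = -4 + X
q(13, -3)*(Z(12, -8) - 25) = (-4 - 3)*((-239 + 12 + 2*(-8))/(-125 - 8) - 25) = -7*((-239 + 12 - 16)/(-133) - 25) = -7*(-1/133*(-243) - 25) = -7*(243/133 - 25) = -7*(-3082/133) = 3082/19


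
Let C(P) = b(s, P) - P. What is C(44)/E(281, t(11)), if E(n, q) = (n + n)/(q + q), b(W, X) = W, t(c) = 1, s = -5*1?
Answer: -49/281 ≈ -0.17438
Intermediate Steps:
s = -5
C(P) = -5 - P
E(n, q) = n/q (E(n, q) = (2*n)/((2*q)) = (2*n)*(1/(2*q)) = n/q)
C(44)/E(281, t(11)) = (-5 - 1*44)/((281/1)) = (-5 - 44)/((281*1)) = -49/281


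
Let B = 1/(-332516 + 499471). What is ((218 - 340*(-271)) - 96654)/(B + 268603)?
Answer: -119539780/7474102311 ≈ -0.015994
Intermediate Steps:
B = 1/166955 ≈ 5.9896e-6
((218 - 340*(-271)) - 96654)/(B + 268603) = ((218 - 340*(-271)) - 96654)/(1/166955 + 268603) = ((218 + 92140) - 96654)/(44844613866/166955) = (92358 - 96654)*(166955/44844613866) = -4296*166955/44844613866 = -119539780/7474102311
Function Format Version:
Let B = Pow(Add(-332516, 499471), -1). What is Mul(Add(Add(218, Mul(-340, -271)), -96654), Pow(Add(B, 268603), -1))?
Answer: Rational(-119539780, 7474102311) ≈ -0.015994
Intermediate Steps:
B = Rational(1, 166955) (B = Pow(166955, -1) = Rational(1, 166955) ≈ 5.9896e-6)
Mul(Add(Add(218, Mul(-340, -271)), -96654), Pow(Add(B, 268603), -1)) = Mul(Add(Add(218, Mul(-340, -271)), -96654), Pow(Add(Rational(1, 166955), 268603), -1)) = Mul(Add(Add(218, 92140), -96654), Pow(Rational(44844613866, 166955), -1)) = Mul(Add(92358, -96654), Rational(166955, 44844613866)) = Mul(-4296, Rational(166955, 44844613866)) = Rational(-119539780, 7474102311)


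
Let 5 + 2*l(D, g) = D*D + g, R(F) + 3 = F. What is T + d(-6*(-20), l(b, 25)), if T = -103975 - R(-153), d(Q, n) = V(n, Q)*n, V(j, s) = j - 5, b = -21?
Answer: -207365/4 ≈ -51841.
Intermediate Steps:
R(F) = -3 + F
l(D, g) = -5/2 + g/2 + D**2/2 (l(D, g) = -5/2 + (D*D + g)/2 = -5/2 + (D**2 + g)/2 = -5/2 + (g + D**2)/2 = -5/2 + (g/2 + D**2/2) = -5/2 + g/2 + D**2/2)
V(j, s) = -5 + j
d(Q, n) = n*(-5 + n) (d(Q, n) = (-5 + n)*n = n*(-5 + n))
T = -103819 (T = -103975 - (-3 - 153) = -103975 - 1*(-156) = -103975 + 156 = -103819)
T + d(-6*(-20), l(b, 25)) = -103819 + (-5/2 + (1/2)*25 + (1/2)*(-21)**2)*(-5 + (-5/2 + (1/2)*25 + (1/2)*(-21)**2)) = -103819 + (-5/2 + 25/2 + (1/2)*441)*(-5 + (-5/2 + 25/2 + (1/2)*441)) = -103819 + (-5/2 + 25/2 + 441/2)*(-5 + (-5/2 + 25/2 + 441/2)) = -103819 + 461*(-5 + 461/2)/2 = -103819 + (461/2)*(451/2) = -103819 + 207911/4 = -207365/4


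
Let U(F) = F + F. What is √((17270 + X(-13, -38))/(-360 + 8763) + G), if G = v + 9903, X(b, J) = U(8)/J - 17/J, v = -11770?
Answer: I*√190152437597778/319314 ≈ 43.185*I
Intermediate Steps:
U(F) = 2*F
X(b, J) = -1/J (X(b, J) = (2*8)/J - 17/J = 16/J - 17/J = -1/J)
G = -1867 (G = -11770 + 9903 = -1867)
√((17270 + X(-13, -38))/(-360 + 8763) + G) = √((17270 - 1/(-38))/(-360 + 8763) - 1867) = √((17270 - 1*(-1/38))/8403 - 1867) = √((17270 + 1/38)*(1/8403) - 1867) = √((656261/38)*(1/8403) - 1867) = √(656261/319314 - 1867) = √(-595502977/319314) = I*√190152437597778/319314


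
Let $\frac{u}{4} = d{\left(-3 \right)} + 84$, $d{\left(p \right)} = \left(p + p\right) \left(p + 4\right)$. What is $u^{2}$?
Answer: $97344$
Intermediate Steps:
$d{\left(p \right)} = 2 p \left(4 + p\right)$
$u = 312$ ($u = 4 \left(2 \left(-3\right) \left(4 - 3\right) + 84\right) = 4 \left(2 \left(-3\right) 1 + 84\right) = 4 \left(-6 + 84\right) = 4 \cdot 78 = 312$)
$u^{2} = 312^{2} = 97344$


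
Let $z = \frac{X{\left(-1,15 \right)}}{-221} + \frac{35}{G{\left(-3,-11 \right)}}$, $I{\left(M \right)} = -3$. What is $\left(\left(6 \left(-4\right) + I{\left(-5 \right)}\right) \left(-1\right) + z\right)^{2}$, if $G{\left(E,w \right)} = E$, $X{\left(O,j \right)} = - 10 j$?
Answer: $\frac{112699456}{439569} \approx 256.39$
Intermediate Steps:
$z = - \frac{7285}{663}$ ($z = \frac{\left(-10\right) 15}{-221} + \frac{35}{-3} = \left(-150\right) \left(- \frac{1}{221}\right) + 35 \left(- \frac{1}{3}\right) = \frac{150}{221} - \frac{35}{3} = - \frac{7285}{663} \approx -10.988$)
$\left(\left(6 \left(-4\right) + I{\left(-5 \right)}\right) \left(-1\right) + z\right)^{2} = \left(\left(6 \left(-4\right) - 3\right) \left(-1\right) - \frac{7285}{663}\right)^{2} = \left(\left(-24 - 3\right) \left(-1\right) - \frac{7285}{663}\right)^{2} = \left(\left(-27\right) \left(-1\right) - \frac{7285}{663}\right)^{2} = \left(27 - \frac{7285}{663}\right)^{2} = \left(\frac{10616}{663}\right)^{2} = \frac{112699456}{439569}$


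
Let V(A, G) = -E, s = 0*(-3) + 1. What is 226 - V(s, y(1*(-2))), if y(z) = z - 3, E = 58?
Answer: 284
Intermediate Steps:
y(z) = -3 + z
s = 1 (s = 0 + 1 = 1)
V(A, G) = -58 (V(A, G) = -1*58 = -58)
226 - V(s, y(1*(-2))) = 226 - 1*(-58) = 226 + 58 = 284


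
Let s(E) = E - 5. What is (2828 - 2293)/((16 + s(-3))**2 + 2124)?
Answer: 535/2188 ≈ 0.24452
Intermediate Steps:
s(E) = -5 + E
(2828 - 2293)/((16 + s(-3))**2 + 2124) = (2828 - 2293)/((16 + (-5 - 3))**2 + 2124) = 535/((16 - 8)**2 + 2124) = 535/(8**2 + 2124) = 535/(64 + 2124) = 535/2188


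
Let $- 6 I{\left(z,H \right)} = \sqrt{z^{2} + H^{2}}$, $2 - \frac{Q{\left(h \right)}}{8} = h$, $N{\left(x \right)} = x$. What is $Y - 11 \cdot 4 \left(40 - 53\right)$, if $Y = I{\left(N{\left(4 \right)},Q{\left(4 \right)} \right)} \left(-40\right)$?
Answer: $572 + \frac{80 \sqrt{17}}{3} \approx 681.95$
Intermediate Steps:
$Q{\left(h \right)} = 16 - 8 h$
$I{\left(z,H \right)} = - \frac{\sqrt{H^{2} + z^{2}}}{6}$ ($I{\left(z,H \right)} = - \frac{\sqrt{z^{2} + H^{2}}}{6} = - \frac{\sqrt{H^{2} + z^{2}}}{6}$)
$Y = \frac{80 \sqrt{17}}{3}$ ($Y = - \frac{\sqrt{\left(16 - 32\right)^{2} + 4^{2}}}{6} \left(-40\right) = - \frac{\sqrt{\left(16 - 32\right)^{2} + 16}}{6} \left(-40\right) = - \frac{\sqrt{\left(-16\right)^{2} + 16}}{6} \left(-40\right) = - \frac{\sqrt{256 + 16}}{6} \left(-40\right) = - \frac{\sqrt{272}}{6} \left(-40\right) = - \frac{4 \sqrt{17}}{6} \left(-40\right) = - \frac{2 \sqrt{17}}{3} \left(-40\right) = \frac{80 \sqrt{17}}{3} \approx 109.95$)
$Y - 11 \cdot 4 \left(40 - 53\right) = \frac{80 \sqrt{17}}{3} - 11 \cdot 4 \left(40 - 53\right) = \frac{80 \sqrt{17}}{3} - 44 \left(-13\right) = \frac{80 \sqrt{17}}{3} - -572 = \frac{80 \sqrt{17}}{3} + 572 = 572 + \frac{80 \sqrt{17}}{3}$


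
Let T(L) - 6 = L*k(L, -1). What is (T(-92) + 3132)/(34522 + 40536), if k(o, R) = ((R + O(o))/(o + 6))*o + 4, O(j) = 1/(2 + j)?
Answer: 2776253/72618615 ≈ 0.038231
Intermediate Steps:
k(o, R) = 4 + o*(R + 1/(2 + o))/(6 + o) (k(o, R) = ((R + 1/(2 + o))/(o + 6))*o + 4 = ((R + 1/(2 + o))/(6 + o))*o + 4 = o*(R + 1/(2 + o))/(6 + o) + 4 = 4 + o*(R + 1/(2 + o))/(6 + o))
T(L) = 6 + L*(L + (2 + L)*(24 + 3*L))/((2 + L)*(6 + L)) (T(L) = 6 + L*((L + (2 + L)*(24 + 4*L - L))/((2 + L)*(6 + L))) = 6 + L*((L + (2 + L)*(24 + 3*L))/((2 + L)*(6 + L))) = 6 + L*(L + (2 + L)*(24 + 3*L))/((2 + L)*(6 + L)))
(T(-92) + 3132)/(34522 + 40536) = ((72 + 3*(-92)³ + 37*(-92)² + 96*(-92))/(12 + (-92)² + 8*(-92)) + 3132)/(34522 + 40536) = ((72 + 3*(-778688) + 37*8464 - 8832)/(12 + 8464 - 736) + 3132)/75058 = ((72 - 2336064 + 313168 - 8832)/7740 + 3132)*(1/75058) = ((1/7740)*(-2031656) + 3132)*(1/75058) = (-507914/1935 + 3132)*(1/75058) = (5552506/1935)*(1/75058) = 2776253/72618615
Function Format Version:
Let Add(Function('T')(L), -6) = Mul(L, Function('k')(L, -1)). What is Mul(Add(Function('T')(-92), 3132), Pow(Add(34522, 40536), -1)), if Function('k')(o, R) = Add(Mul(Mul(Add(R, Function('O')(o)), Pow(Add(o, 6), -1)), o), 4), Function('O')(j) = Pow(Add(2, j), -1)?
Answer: Rational(2776253, 72618615) ≈ 0.038231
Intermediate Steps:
Function('k')(o, R) = Add(4, Mul(o, Pow(Add(6, o), -1), Add(R, Pow(Add(2, o), -1)))) (Function('k')(o, R) = Add(Mul(Mul(Add(R, Pow(Add(2, o), -1)), Pow(Add(o, 6), -1)), o), 4) = Add(Mul(Mul(Add(R, Pow(Add(2, o), -1)), Pow(Add(6, o), -1)), o), 4) = Add(Mul(Mul(Pow(Add(6, o), -1), Add(R, Pow(Add(2, o), -1))), o), 4) = Add(Mul(o, Pow(Add(6, o), -1), Add(R, Pow(Add(2, o), -1))), 4) = Add(4, Mul(o, Pow(Add(6, o), -1), Add(R, Pow(Add(2, o), -1)))))
Function('T')(L) = Add(6, Mul(L, Pow(Add(2, L), -1), Pow(Add(6, L), -1), Add(L, Mul(Add(2, L), Add(24, Mul(3, L)))))) (Function('T')(L) = Add(6, Mul(L, Mul(Pow(Add(2, L), -1), Pow(Add(6, L), -1), Add(L, Mul(Add(2, L), Add(24, Mul(4, L), Mul(-1, L))))))) = Add(6, Mul(L, Mul(Pow(Add(2, L), -1), Pow(Add(6, L), -1), Add(L, Mul(Add(2, L), Add(24, Mul(3, L))))))) = Add(6, Mul(L, Pow(Add(2, L), -1), Pow(Add(6, L), -1), Add(L, Mul(Add(2, L), Add(24, Mul(3, L)))))))
Mul(Add(Function('T')(-92), 3132), Pow(Add(34522, 40536), -1)) = Mul(Add(Mul(Pow(Add(12, Pow(-92, 2), Mul(8, -92)), -1), Add(72, Mul(3, Pow(-92, 3)), Mul(37, Pow(-92, 2)), Mul(96, -92))), 3132), Pow(Add(34522, 40536), -1)) = Mul(Add(Mul(Pow(Add(12, 8464, -736), -1), Add(72, Mul(3, -778688), Mul(37, 8464), -8832)), 3132), Pow(75058, -1)) = Mul(Add(Mul(Pow(7740, -1), Add(72, -2336064, 313168, -8832)), 3132), Rational(1, 75058)) = Mul(Add(Mul(Rational(1, 7740), -2031656), 3132), Rational(1, 75058)) = Mul(Add(Rational(-507914, 1935), 3132), Rational(1, 75058)) = Mul(Rational(5552506, 1935), Rational(1, 75058)) = Rational(2776253, 72618615)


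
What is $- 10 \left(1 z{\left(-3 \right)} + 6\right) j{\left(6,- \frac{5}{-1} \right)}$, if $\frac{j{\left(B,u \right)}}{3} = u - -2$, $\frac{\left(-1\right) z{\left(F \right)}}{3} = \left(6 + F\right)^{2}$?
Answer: $4410$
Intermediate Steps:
$z{\left(F \right)} = - 3 \left(6 + F\right)^{2}$
$j{\left(B,u \right)} = 6 + 3 u$ ($j{\left(B,u \right)} = 3 \left(u - -2\right) = 3 \left(u + 2\right) = 3 \left(2 + u\right) = 6 + 3 u$)
$- 10 \left(1 z{\left(-3 \right)} + 6\right) j{\left(6,- \frac{5}{-1} \right)} = - 10 \left(1 \left(- 3 \left(6 - 3\right)^{2}\right) + 6\right) \left(6 + 3 \left(- \frac{5}{-1}\right)\right) = - 10 \left(1 \left(- 3 \cdot 3^{2}\right) + 6\right) \left(6 + 3 \left(\left(-5\right) \left(-1\right)\right)\right) = - 10 \left(1 \left(\left(-3\right) 9\right) + 6\right) \left(6 + 3 \cdot 5\right) = - 10 \left(1 \left(-27\right) + 6\right) \left(6 + 15\right) = - 10 \left(-27 + 6\right) 21 = \left(-10\right) \left(-21\right) 21 = 210 \cdot 21 = 4410$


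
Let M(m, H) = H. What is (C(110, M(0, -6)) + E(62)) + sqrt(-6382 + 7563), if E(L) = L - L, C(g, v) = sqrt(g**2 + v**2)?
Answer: sqrt(1181) + 2*sqrt(3034) ≈ 144.53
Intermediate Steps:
E(L) = 0
(C(110, M(0, -6)) + E(62)) + sqrt(-6382 + 7563) = (sqrt(110**2 + (-6)**2) + 0) + sqrt(-6382 + 7563) = (sqrt(12100 + 36) + 0) + sqrt(1181) = (sqrt(12136) + 0) + sqrt(1181) = (2*sqrt(3034) + 0) + sqrt(1181) = 2*sqrt(3034) + sqrt(1181) = sqrt(1181) + 2*sqrt(3034)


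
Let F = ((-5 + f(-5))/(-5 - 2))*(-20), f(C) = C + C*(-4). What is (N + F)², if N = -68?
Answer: 76176/49 ≈ 1554.6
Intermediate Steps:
f(C) = -3*C (f(C) = C - 4*C = -3*C)
F = 200/7 (F = ((-5 - 3*(-5))/(-5 - 2))*(-20) = ((-5 + 15)/(-7))*(-20) = (10*(-⅐))*(-20) = -10/7*(-20) = 200/7 ≈ 28.571)
(N + F)² = (-68 + 200/7)² = (-276/7)² = 76176/49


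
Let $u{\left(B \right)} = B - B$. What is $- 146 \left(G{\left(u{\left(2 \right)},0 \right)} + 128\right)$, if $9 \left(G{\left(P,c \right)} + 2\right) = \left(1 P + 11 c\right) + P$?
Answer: $-18396$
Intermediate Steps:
$u{\left(B \right)} = 0$
$G{\left(P,c \right)} = -2 + \frac{2 P}{9} + \frac{11 c}{9}$ ($G{\left(P,c \right)} = -2 + \frac{\left(1 P + 11 c\right) + P}{9} = -2 + \frac{\left(P + 11 c\right) + P}{9} = -2 + \frac{2 P + 11 c}{9} = -2 + \left(\frac{2 P}{9} + \frac{11 c}{9}\right) = -2 + \frac{2 P}{9} + \frac{11 c}{9}$)
$- 146 \left(G{\left(u{\left(2 \right)},0 \right)} + 128\right) = - 146 \left(\left(-2 + \frac{2}{9} \cdot 0 + \frac{11}{9} \cdot 0\right) + 128\right) = - 146 \left(\left(-2 + 0 + 0\right) + 128\right) = - 146 \left(-2 + 128\right) = \left(-146\right) 126 = -18396$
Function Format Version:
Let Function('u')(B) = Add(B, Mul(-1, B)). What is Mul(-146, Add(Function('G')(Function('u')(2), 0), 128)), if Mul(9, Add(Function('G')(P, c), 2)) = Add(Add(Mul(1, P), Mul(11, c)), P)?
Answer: -18396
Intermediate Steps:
Function('u')(B) = 0
Function('G')(P, c) = Add(-2, Mul(Rational(2, 9), P), Mul(Rational(11, 9), c)) (Function('G')(P, c) = Add(-2, Mul(Rational(1, 9), Add(Add(Mul(1, P), Mul(11, c)), P))) = Add(-2, Mul(Rational(1, 9), Add(Add(P, Mul(11, c)), P))) = Add(-2, Mul(Rational(1, 9), Add(Mul(2, P), Mul(11, c)))) = Add(-2, Add(Mul(Rational(2, 9), P), Mul(Rational(11, 9), c))) = Add(-2, Mul(Rational(2, 9), P), Mul(Rational(11, 9), c)))
Mul(-146, Add(Function('G')(Function('u')(2), 0), 128)) = Mul(-146, Add(Add(-2, Mul(Rational(2, 9), 0), Mul(Rational(11, 9), 0)), 128)) = Mul(-146, Add(Add(-2, 0, 0), 128)) = Mul(-146, Add(-2, 128)) = Mul(-146, 126) = -18396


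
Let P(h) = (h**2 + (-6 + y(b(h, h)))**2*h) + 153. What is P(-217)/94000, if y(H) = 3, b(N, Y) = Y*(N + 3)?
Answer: 45289/94000 ≈ 0.48180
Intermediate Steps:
b(N, Y) = Y*(3 + N)
P(h) = 153 + h**2 + 9*h (P(h) = (h**2 + (-6 + 3)**2*h) + 153 = (h**2 + (-3)**2*h) + 153 = (h**2 + 9*h) + 153 = 153 + h**2 + 9*h)
P(-217)/94000 = (153 + (-217)**2 + 9*(-217))/94000 = (153 + 47089 - 1953)*(1/94000) = 45289*(1/94000) = 45289/94000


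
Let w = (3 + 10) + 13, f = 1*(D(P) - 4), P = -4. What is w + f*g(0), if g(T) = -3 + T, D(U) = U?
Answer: 50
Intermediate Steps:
f = -8 (f = 1*(-4 - 4) = 1*(-8) = -8)
w = 26 (w = 13 + 13 = 26)
w + f*g(0) = 26 - 8*(-3 + 0) = 26 - 8*(-3) = 26 + 24 = 50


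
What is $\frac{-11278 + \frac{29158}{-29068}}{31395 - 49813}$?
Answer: $\frac{163929031}{267687212} \approx 0.61239$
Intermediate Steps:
$\frac{-11278 + \frac{29158}{-29068}}{31395 - 49813} = \frac{-11278 + 29158 \left(- \frac{1}{29068}\right)}{-18418} = \left(-11278 - \frac{14579}{14534}\right) \left(- \frac{1}{18418}\right) = \left(- \frac{163929031}{14534}\right) \left(- \frac{1}{18418}\right) = \frac{163929031}{267687212}$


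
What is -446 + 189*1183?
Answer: 223141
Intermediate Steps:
-446 + 189*1183 = -446 + 223587 = 223141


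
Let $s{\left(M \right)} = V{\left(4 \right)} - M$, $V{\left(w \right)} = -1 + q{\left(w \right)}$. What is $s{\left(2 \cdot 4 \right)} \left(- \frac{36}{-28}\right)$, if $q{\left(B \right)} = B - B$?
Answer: $- \frac{81}{7} \approx -11.571$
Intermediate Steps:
$q{\left(B \right)} = 0$
$V{\left(w \right)} = -1$ ($V{\left(w \right)} = -1 + 0 = -1$)
$s{\left(M \right)} = -1 - M$
$s{\left(2 \cdot 4 \right)} \left(- \frac{36}{-28}\right) = \left(-1 - 2 \cdot 4\right) \left(- \frac{36}{-28}\right) = \left(-1 - 8\right) \left(\left(-36\right) \left(- \frac{1}{28}\right)\right) = \left(-1 - 8\right) \frac{9}{7} = \left(-9\right) \frac{9}{7} = - \frac{81}{7}$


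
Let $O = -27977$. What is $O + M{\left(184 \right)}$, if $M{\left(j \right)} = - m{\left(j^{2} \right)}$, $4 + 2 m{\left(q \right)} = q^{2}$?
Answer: $-573142343$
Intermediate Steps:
$m{\left(q \right)} = -2 + \frac{q^{2}}{2}$
$M{\left(j \right)} = 2 - \frac{j^{4}}{2}$ ($M{\left(j \right)} = - (-2 + \frac{\left(j^{2}\right)^{2}}{2}) = - (-2 + \frac{j^{4}}{2}) = 2 - \frac{j^{4}}{2}$)
$O + M{\left(184 \right)} = -27977 + \left(2 - \frac{184^{4}}{2}\right) = -27977 + \left(2 - 573114368\right) = -27977 - 573114366 = -573142343$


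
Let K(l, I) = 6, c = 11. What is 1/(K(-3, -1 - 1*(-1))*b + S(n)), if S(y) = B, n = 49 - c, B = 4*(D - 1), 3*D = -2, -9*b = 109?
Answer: -3/238 ≈ -0.012605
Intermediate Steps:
b = -109/9 (b = -⅑*109 = -109/9 ≈ -12.111)
D = -⅔ (D = (⅓)*(-2) = -⅔ ≈ -0.66667)
B = -20/3 (B = 4*(-⅔ - 1) = 4*(-5/3) = -20/3 ≈ -6.6667)
n = 38 (n = 49 - 1*11 = 49 - 11 = 38)
S(y) = -20/3
1/(K(-3, -1 - 1*(-1))*b + S(n)) = 1/(6*(-109/9) - 20/3) = 1/(-218/3 - 20/3) = 1/(-238/3) = -3/238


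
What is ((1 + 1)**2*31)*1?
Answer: 124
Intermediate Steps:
((1 + 1)**2*31)*1 = (2**2*31)*1 = (4*31)*1 = 124*1 = 124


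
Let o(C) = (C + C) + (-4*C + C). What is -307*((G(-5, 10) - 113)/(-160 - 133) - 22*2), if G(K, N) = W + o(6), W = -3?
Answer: 3920390/293 ≈ 13380.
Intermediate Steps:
o(C) = -C (o(C) = 2*C - 3*C = -C)
G(K, N) = -9 (G(K, N) = -3 - 1*6 = -3 - 6 = -9)
-307*((G(-5, 10) - 113)/(-160 - 133) - 22*2) = -307*((-9 - 113)/(-160 - 133) - 22*2) = -307*(-122/(-293) - 44) = -307*(-122*(-1/293) - 44) = -307*(122/293 - 44) = -307*(-12770/293) = 3920390/293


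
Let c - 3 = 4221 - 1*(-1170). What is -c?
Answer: -5394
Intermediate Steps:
c = 5394 (c = 3 + (4221 - 1*(-1170)) = 3 + (4221 + 1170) = 3 + 5391 = 5394)
-c = -1*5394 = -5394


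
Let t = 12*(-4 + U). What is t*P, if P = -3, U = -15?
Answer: 684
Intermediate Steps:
t = -228 (t = 12*(-4 - 15) = 12*(-19) = -228)
t*P = -228*(-3) = 684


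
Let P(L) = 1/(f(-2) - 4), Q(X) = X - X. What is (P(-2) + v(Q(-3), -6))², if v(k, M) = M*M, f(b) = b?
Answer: 46225/36 ≈ 1284.0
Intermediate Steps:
Q(X) = 0
P(L) = -⅙ (P(L) = 1/(-2 - 4) = 1/(-6) = -⅙)
v(k, M) = M²
(P(-2) + v(Q(-3), -6))² = (-⅙ + (-6)²)² = (-⅙ + 36)² = (215/6)² = 46225/36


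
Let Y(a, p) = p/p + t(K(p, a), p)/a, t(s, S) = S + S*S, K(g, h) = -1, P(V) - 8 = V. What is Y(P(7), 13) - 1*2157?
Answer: -32158/15 ≈ -2143.9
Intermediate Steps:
P(V) = 8 + V
t(s, S) = S + S**2
Y(a, p) = 1 + p*(1 + p)/a (Y(a, p) = p/p + (p*(1 + p))/a = 1 + p*(1 + p)/a)
Y(P(7), 13) - 1*2157 = ((8 + 7) + 13*(1 + 13))/(8 + 7) - 1*2157 = (15 + 13*14)/15 - 2157 = (15 + 182)/15 - 2157 = (1/15)*197 - 2157 = 197/15 - 2157 = -32158/15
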